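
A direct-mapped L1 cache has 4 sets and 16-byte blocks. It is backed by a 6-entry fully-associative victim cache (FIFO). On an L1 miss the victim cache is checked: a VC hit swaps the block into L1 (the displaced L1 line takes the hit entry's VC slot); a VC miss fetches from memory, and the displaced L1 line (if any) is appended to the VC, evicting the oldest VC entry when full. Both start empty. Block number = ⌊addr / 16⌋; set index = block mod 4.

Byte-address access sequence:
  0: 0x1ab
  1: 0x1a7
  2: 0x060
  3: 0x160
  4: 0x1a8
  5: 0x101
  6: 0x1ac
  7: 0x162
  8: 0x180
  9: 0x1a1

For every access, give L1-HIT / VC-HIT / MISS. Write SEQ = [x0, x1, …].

#0 0x1ab→b26/s2 MISS; vc=[]
#1 0x1a7→b26/s2 L1-HIT; vc=[]
#2 0x60→b6/s2 MISS; vc=[26]
#3 0x160→b22/s2 MISS; vc=[26,6]
#4 0x1a8→b26/s2 VC-HIT; vc=[22,6]
#5 0x101→b16/s0 MISS; vc=[22,6]
#6 0x1ac→b26/s2 L1-HIT; vc=[22,6]
#7 0x162→b22/s2 VC-HIT; vc=[26,6]
#8 0x180→b24/s0 MISS; vc=[26,6,16]
#9 0x1a1→b26/s2 VC-HIT; vc=[22,6,16]

SEQ = [MISS, L1-HIT, MISS, MISS, VC-HIT, MISS, L1-HIT, VC-HIT, MISS, VC-HIT]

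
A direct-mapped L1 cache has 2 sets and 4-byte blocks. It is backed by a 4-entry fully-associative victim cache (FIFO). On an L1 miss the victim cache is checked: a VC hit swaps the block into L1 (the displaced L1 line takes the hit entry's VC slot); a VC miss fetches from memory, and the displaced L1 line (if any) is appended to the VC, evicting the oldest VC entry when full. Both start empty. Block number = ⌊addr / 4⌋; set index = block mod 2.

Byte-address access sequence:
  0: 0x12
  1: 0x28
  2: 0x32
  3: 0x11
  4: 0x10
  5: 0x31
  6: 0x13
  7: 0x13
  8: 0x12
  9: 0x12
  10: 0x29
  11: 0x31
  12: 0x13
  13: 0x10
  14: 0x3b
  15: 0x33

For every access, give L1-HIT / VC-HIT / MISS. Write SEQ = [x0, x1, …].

SEQ = [MISS, MISS, MISS, VC-HIT, L1-HIT, VC-HIT, VC-HIT, L1-HIT, L1-HIT, L1-HIT, VC-HIT, VC-HIT, VC-HIT, L1-HIT, MISS, VC-HIT]

0: 0x12 (blk 4, set 0) → MISS  vc=[]
1: 0x28 (blk 10, set 0) → MISS  vc=[4]
2: 0x32 (blk 12, set 0) → MISS  vc=[4, 10]
3: 0x11 (blk 4, set 0) → VC-HIT  vc=[12, 10]
4: 0x10 (blk 4, set 0) → L1-HIT  vc=[12, 10]
5: 0x31 (blk 12, set 0) → VC-HIT  vc=[4, 10]
6: 0x13 (blk 4, set 0) → VC-HIT  vc=[12, 10]
7: 0x13 (blk 4, set 0) → L1-HIT  vc=[12, 10]
8: 0x12 (blk 4, set 0) → L1-HIT  vc=[12, 10]
9: 0x12 (blk 4, set 0) → L1-HIT  vc=[12, 10]
10: 0x29 (blk 10, set 0) → VC-HIT  vc=[12, 4]
11: 0x31 (blk 12, set 0) → VC-HIT  vc=[10, 4]
12: 0x13 (blk 4, set 0) → VC-HIT  vc=[10, 12]
13: 0x10 (blk 4, set 0) → L1-HIT  vc=[10, 12]
14: 0x3b (blk 14, set 0) → MISS  vc=[10, 12, 4]
15: 0x33 (blk 12, set 0) → VC-HIT  vc=[10, 14, 4]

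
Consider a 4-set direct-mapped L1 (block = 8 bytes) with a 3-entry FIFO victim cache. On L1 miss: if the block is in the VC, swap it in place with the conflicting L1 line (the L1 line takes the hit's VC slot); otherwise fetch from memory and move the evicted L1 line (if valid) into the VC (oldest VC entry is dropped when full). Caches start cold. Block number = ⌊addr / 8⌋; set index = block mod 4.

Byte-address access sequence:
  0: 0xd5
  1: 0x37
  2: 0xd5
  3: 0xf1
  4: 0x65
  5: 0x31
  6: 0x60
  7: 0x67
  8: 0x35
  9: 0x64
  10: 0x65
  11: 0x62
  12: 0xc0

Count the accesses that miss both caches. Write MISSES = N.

0: 0xd5 (blk 26, set 2) → MISS  vc=[]
1: 0x37 (blk 6, set 2) → MISS  vc=[26]
2: 0xd5 (blk 26, set 2) → VC-HIT  vc=[6]
3: 0xf1 (blk 30, set 2) → MISS  vc=[6, 26]
4: 0x65 (blk 12, set 0) → MISS  vc=[6, 26]
5: 0x31 (blk 6, set 2) → VC-HIT  vc=[30, 26]
6: 0x60 (blk 12, set 0) → L1-HIT  vc=[30, 26]
7: 0x67 (blk 12, set 0) → L1-HIT  vc=[30, 26]
8: 0x35 (blk 6, set 2) → L1-HIT  vc=[30, 26]
9: 0x64 (blk 12, set 0) → L1-HIT  vc=[30, 26]
10: 0x65 (blk 12, set 0) → L1-HIT  vc=[30, 26]
11: 0x62 (blk 12, set 0) → L1-HIT  vc=[30, 26]
12: 0xc0 (blk 24, set 0) → MISS  vc=[30, 26, 12]

MISSES = 5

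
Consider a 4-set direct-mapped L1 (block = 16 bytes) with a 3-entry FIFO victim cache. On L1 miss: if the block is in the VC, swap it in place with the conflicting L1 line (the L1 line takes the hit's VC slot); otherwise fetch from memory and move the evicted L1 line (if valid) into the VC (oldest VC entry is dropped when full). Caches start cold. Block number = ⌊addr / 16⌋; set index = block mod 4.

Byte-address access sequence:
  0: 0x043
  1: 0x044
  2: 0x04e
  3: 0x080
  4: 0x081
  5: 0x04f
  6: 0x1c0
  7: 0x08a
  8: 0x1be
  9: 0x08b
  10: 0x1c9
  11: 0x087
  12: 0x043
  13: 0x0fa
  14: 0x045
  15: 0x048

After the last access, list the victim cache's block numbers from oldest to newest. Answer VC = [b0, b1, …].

VC = [28, 8, 27]

0: 0x43 (blk 4, set 0) → MISS  vc=[]
1: 0x44 (blk 4, set 0) → L1-HIT  vc=[]
2: 0x4e (blk 4, set 0) → L1-HIT  vc=[]
3: 0x80 (blk 8, set 0) → MISS  vc=[4]
4: 0x81 (blk 8, set 0) → L1-HIT  vc=[4]
5: 0x4f (blk 4, set 0) → VC-HIT  vc=[8]
6: 0x1c0 (blk 28, set 0) → MISS  vc=[8, 4]
7: 0x8a (blk 8, set 0) → VC-HIT  vc=[28, 4]
8: 0x1be (blk 27, set 3) → MISS  vc=[28, 4]
9: 0x8b (blk 8, set 0) → L1-HIT  vc=[28, 4]
10: 0x1c9 (blk 28, set 0) → VC-HIT  vc=[8, 4]
11: 0x87 (blk 8, set 0) → VC-HIT  vc=[28, 4]
12: 0x43 (blk 4, set 0) → VC-HIT  vc=[28, 8]
13: 0xfa (blk 15, set 3) → MISS  vc=[28, 8, 27]
14: 0x45 (blk 4, set 0) → L1-HIT  vc=[28, 8, 27]
15: 0x48 (blk 4, set 0) → L1-HIT  vc=[28, 8, 27]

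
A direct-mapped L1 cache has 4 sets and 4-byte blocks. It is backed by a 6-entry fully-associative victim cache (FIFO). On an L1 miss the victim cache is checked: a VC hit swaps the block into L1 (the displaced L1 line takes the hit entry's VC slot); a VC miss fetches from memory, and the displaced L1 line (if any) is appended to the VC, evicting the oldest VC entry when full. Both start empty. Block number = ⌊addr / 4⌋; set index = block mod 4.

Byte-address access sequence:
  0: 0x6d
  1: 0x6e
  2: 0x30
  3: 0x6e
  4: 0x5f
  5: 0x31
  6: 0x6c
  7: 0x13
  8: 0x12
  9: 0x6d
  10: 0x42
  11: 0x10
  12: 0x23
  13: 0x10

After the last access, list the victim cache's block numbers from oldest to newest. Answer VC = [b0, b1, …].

#0 0x6d→b27/s3 MISS; vc=[]
#1 0x6e→b27/s3 L1-HIT; vc=[]
#2 0x30→b12/s0 MISS; vc=[]
#3 0x6e→b27/s3 L1-HIT; vc=[]
#4 0x5f→b23/s3 MISS; vc=[27]
#5 0x31→b12/s0 L1-HIT; vc=[27]
#6 0x6c→b27/s3 VC-HIT; vc=[23]
#7 0x13→b4/s0 MISS; vc=[23,12]
#8 0x12→b4/s0 L1-HIT; vc=[23,12]
#9 0x6d→b27/s3 L1-HIT; vc=[23,12]
#10 0x42→b16/s0 MISS; vc=[23,12,4]
#11 0x10→b4/s0 VC-HIT; vc=[23,12,16]
#12 0x23→b8/s0 MISS; vc=[23,12,16,4]
#13 0x10→b4/s0 VC-HIT; vc=[23,12,16,8]

VC = [23, 12, 16, 8]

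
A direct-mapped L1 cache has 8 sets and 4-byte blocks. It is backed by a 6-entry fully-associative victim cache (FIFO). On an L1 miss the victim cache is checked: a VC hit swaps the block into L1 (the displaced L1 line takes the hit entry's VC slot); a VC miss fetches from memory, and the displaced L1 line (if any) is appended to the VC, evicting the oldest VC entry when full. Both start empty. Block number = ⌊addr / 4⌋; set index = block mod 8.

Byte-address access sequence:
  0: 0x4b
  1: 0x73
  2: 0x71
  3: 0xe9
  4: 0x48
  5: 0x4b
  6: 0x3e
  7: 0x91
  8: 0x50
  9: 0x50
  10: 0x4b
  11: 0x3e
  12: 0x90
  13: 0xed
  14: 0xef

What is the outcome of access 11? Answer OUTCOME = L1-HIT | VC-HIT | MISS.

  [0] addr=0x4b blk=18 s=2: MISS | VC []
  [1] addr=0x73 blk=28 s=4: MISS | VC []
  [2] addr=0x71 blk=28 s=4: L1-HIT | VC []
  [3] addr=0xe9 blk=58 s=2: MISS | VC [18]
  [4] addr=0x48 blk=18 s=2: VC-HIT | VC [58]
  [5] addr=0x4b blk=18 s=2: L1-HIT | VC [58]
  [6] addr=0x3e blk=15 s=7: MISS | VC [58]
  [7] addr=0x91 blk=36 s=4: MISS | VC [58, 28]
  [8] addr=0x50 blk=20 s=4: MISS | VC [58, 28, 36]
  [9] addr=0x50 blk=20 s=4: L1-HIT | VC [58, 28, 36]
  [10] addr=0x4b blk=18 s=2: L1-HIT | VC [58, 28, 36]
  [11] addr=0x3e blk=15 s=7: L1-HIT | VC [58, 28, 36]
  [12] addr=0x90 blk=36 s=4: VC-HIT | VC [58, 28, 20]
  [13] addr=0xed blk=59 s=3: MISS | VC [58, 28, 20]
  [14] addr=0xef blk=59 s=3: L1-HIT | VC [58, 28, 20]

OUTCOME = L1-HIT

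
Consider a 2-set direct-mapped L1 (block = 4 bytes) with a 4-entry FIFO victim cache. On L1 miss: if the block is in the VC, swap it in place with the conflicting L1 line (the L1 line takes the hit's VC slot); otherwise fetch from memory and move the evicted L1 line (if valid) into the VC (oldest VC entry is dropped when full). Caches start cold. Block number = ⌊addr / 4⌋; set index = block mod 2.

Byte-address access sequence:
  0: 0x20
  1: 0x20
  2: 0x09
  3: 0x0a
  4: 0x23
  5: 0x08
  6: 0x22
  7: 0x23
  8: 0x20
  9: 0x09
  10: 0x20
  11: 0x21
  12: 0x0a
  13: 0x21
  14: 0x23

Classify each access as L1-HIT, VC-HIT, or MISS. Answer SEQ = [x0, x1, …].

SEQ = [MISS, L1-HIT, MISS, L1-HIT, VC-HIT, VC-HIT, VC-HIT, L1-HIT, L1-HIT, VC-HIT, VC-HIT, L1-HIT, VC-HIT, VC-HIT, L1-HIT]

  [0] addr=0x20 blk=8 s=0: MISS | VC []
  [1] addr=0x20 blk=8 s=0: L1-HIT | VC []
  [2] addr=0x9 blk=2 s=0: MISS | VC [8]
  [3] addr=0xa blk=2 s=0: L1-HIT | VC [8]
  [4] addr=0x23 blk=8 s=0: VC-HIT | VC [2]
  [5] addr=0x8 blk=2 s=0: VC-HIT | VC [8]
  [6] addr=0x22 blk=8 s=0: VC-HIT | VC [2]
  [7] addr=0x23 blk=8 s=0: L1-HIT | VC [2]
  [8] addr=0x20 blk=8 s=0: L1-HIT | VC [2]
  [9] addr=0x9 blk=2 s=0: VC-HIT | VC [8]
  [10] addr=0x20 blk=8 s=0: VC-HIT | VC [2]
  [11] addr=0x21 blk=8 s=0: L1-HIT | VC [2]
  [12] addr=0xa blk=2 s=0: VC-HIT | VC [8]
  [13] addr=0x21 blk=8 s=0: VC-HIT | VC [2]
  [14] addr=0x23 blk=8 s=0: L1-HIT | VC [2]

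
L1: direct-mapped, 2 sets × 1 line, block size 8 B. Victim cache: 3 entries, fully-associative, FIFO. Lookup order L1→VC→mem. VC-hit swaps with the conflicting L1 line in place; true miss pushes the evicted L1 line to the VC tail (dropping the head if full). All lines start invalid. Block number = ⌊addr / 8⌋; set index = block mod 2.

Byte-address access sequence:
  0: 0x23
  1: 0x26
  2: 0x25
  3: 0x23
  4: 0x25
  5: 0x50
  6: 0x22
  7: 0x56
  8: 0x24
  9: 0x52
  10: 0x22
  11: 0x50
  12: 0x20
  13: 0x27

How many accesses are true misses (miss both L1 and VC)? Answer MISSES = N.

MISSES = 2

0: 0x23 (blk 4, set 0) → MISS  vc=[]
1: 0x26 (blk 4, set 0) → L1-HIT  vc=[]
2: 0x25 (blk 4, set 0) → L1-HIT  vc=[]
3: 0x23 (blk 4, set 0) → L1-HIT  vc=[]
4: 0x25 (blk 4, set 0) → L1-HIT  vc=[]
5: 0x50 (blk 10, set 0) → MISS  vc=[4]
6: 0x22 (blk 4, set 0) → VC-HIT  vc=[10]
7: 0x56 (blk 10, set 0) → VC-HIT  vc=[4]
8: 0x24 (blk 4, set 0) → VC-HIT  vc=[10]
9: 0x52 (blk 10, set 0) → VC-HIT  vc=[4]
10: 0x22 (blk 4, set 0) → VC-HIT  vc=[10]
11: 0x50 (blk 10, set 0) → VC-HIT  vc=[4]
12: 0x20 (blk 4, set 0) → VC-HIT  vc=[10]
13: 0x27 (blk 4, set 0) → L1-HIT  vc=[10]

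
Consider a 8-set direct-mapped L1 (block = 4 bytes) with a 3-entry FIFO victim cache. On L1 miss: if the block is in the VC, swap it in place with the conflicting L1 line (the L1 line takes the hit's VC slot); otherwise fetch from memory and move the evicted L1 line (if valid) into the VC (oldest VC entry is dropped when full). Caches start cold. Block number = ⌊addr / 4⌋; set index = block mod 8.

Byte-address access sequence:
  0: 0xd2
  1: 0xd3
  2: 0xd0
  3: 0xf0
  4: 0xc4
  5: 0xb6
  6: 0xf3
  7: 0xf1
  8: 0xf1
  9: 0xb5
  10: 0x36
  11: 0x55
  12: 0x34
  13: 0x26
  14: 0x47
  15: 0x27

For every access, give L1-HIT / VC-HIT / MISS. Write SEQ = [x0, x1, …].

0: 0xd2 (blk 52, set 4) → MISS  vc=[]
1: 0xd3 (blk 52, set 4) → L1-HIT  vc=[]
2: 0xd0 (blk 52, set 4) → L1-HIT  vc=[]
3: 0xf0 (blk 60, set 4) → MISS  vc=[52]
4: 0xc4 (blk 49, set 1) → MISS  vc=[52]
5: 0xb6 (blk 45, set 5) → MISS  vc=[52]
6: 0xf3 (blk 60, set 4) → L1-HIT  vc=[52]
7: 0xf1 (blk 60, set 4) → L1-HIT  vc=[52]
8: 0xf1 (blk 60, set 4) → L1-HIT  vc=[52]
9: 0xb5 (blk 45, set 5) → L1-HIT  vc=[52]
10: 0x36 (blk 13, set 5) → MISS  vc=[52, 45]
11: 0x55 (blk 21, set 5) → MISS  vc=[52, 45, 13]
12: 0x34 (blk 13, set 5) → VC-HIT  vc=[52, 45, 21]
13: 0x26 (blk 9, set 1) → MISS  vc=[45, 21, 49]
14: 0x47 (blk 17, set 1) → MISS  vc=[21, 49, 9]
15: 0x27 (blk 9, set 1) → VC-HIT  vc=[21, 49, 17]

SEQ = [MISS, L1-HIT, L1-HIT, MISS, MISS, MISS, L1-HIT, L1-HIT, L1-HIT, L1-HIT, MISS, MISS, VC-HIT, MISS, MISS, VC-HIT]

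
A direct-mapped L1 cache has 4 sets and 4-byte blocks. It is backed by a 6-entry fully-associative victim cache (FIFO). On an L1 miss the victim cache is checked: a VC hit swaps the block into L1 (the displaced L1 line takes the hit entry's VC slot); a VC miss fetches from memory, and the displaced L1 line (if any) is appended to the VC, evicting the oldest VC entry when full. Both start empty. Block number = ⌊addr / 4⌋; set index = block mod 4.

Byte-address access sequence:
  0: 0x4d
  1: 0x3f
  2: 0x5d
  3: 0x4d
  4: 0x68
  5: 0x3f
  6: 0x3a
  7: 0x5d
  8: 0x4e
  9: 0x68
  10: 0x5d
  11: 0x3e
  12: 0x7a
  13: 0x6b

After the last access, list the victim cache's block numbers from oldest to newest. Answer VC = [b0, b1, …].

VC = [23, 19, 14, 30]

0: 0x4d (blk 19, set 3) → MISS  vc=[]
1: 0x3f (blk 15, set 3) → MISS  vc=[19]
2: 0x5d (blk 23, set 3) → MISS  vc=[19, 15]
3: 0x4d (blk 19, set 3) → VC-HIT  vc=[23, 15]
4: 0x68 (blk 26, set 2) → MISS  vc=[23, 15]
5: 0x3f (blk 15, set 3) → VC-HIT  vc=[23, 19]
6: 0x3a (blk 14, set 2) → MISS  vc=[23, 19, 26]
7: 0x5d (blk 23, set 3) → VC-HIT  vc=[15, 19, 26]
8: 0x4e (blk 19, set 3) → VC-HIT  vc=[15, 23, 26]
9: 0x68 (blk 26, set 2) → VC-HIT  vc=[15, 23, 14]
10: 0x5d (blk 23, set 3) → VC-HIT  vc=[15, 19, 14]
11: 0x3e (blk 15, set 3) → VC-HIT  vc=[23, 19, 14]
12: 0x7a (blk 30, set 2) → MISS  vc=[23, 19, 14, 26]
13: 0x6b (blk 26, set 2) → VC-HIT  vc=[23, 19, 14, 30]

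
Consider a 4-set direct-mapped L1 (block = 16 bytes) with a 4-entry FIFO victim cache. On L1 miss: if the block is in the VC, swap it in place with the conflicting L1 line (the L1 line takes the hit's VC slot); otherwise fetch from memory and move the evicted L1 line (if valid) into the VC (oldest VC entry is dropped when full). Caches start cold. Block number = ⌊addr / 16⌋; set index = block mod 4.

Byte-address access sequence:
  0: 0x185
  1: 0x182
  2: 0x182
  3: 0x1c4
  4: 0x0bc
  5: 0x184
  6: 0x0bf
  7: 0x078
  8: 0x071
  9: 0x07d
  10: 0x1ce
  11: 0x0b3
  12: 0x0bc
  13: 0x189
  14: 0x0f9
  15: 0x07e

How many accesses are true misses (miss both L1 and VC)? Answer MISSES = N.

MISSES = 5

  [0] addr=0x185 blk=24 s=0: MISS | VC []
  [1] addr=0x182 blk=24 s=0: L1-HIT | VC []
  [2] addr=0x182 blk=24 s=0: L1-HIT | VC []
  [3] addr=0x1c4 blk=28 s=0: MISS | VC [24]
  [4] addr=0xbc blk=11 s=3: MISS | VC [24]
  [5] addr=0x184 blk=24 s=0: VC-HIT | VC [28]
  [6] addr=0xbf blk=11 s=3: L1-HIT | VC [28]
  [7] addr=0x78 blk=7 s=3: MISS | VC [28, 11]
  [8] addr=0x71 blk=7 s=3: L1-HIT | VC [28, 11]
  [9] addr=0x7d blk=7 s=3: L1-HIT | VC [28, 11]
  [10] addr=0x1ce blk=28 s=0: VC-HIT | VC [24, 11]
  [11] addr=0xb3 blk=11 s=3: VC-HIT | VC [24, 7]
  [12] addr=0xbc blk=11 s=3: L1-HIT | VC [24, 7]
  [13] addr=0x189 blk=24 s=0: VC-HIT | VC [28, 7]
  [14] addr=0xf9 blk=15 s=3: MISS | VC [28, 7, 11]
  [15] addr=0x7e blk=7 s=3: VC-HIT | VC [28, 15, 11]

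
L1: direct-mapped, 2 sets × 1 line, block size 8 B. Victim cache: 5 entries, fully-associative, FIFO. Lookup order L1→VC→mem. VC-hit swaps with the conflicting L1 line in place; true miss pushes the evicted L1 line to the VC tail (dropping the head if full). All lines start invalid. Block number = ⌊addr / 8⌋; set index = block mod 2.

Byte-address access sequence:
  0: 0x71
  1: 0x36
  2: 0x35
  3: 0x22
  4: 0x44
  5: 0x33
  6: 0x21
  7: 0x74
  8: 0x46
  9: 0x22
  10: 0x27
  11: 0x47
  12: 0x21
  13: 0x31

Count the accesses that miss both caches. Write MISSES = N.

0: 0x71 (blk 14, set 0) → MISS  vc=[]
1: 0x36 (blk 6, set 0) → MISS  vc=[14]
2: 0x35 (blk 6, set 0) → L1-HIT  vc=[14]
3: 0x22 (blk 4, set 0) → MISS  vc=[14, 6]
4: 0x44 (blk 8, set 0) → MISS  vc=[14, 6, 4]
5: 0x33 (blk 6, set 0) → VC-HIT  vc=[14, 8, 4]
6: 0x21 (blk 4, set 0) → VC-HIT  vc=[14, 8, 6]
7: 0x74 (blk 14, set 0) → VC-HIT  vc=[4, 8, 6]
8: 0x46 (blk 8, set 0) → VC-HIT  vc=[4, 14, 6]
9: 0x22 (blk 4, set 0) → VC-HIT  vc=[8, 14, 6]
10: 0x27 (blk 4, set 0) → L1-HIT  vc=[8, 14, 6]
11: 0x47 (blk 8, set 0) → VC-HIT  vc=[4, 14, 6]
12: 0x21 (blk 4, set 0) → VC-HIT  vc=[8, 14, 6]
13: 0x31 (blk 6, set 0) → VC-HIT  vc=[8, 14, 4]

MISSES = 4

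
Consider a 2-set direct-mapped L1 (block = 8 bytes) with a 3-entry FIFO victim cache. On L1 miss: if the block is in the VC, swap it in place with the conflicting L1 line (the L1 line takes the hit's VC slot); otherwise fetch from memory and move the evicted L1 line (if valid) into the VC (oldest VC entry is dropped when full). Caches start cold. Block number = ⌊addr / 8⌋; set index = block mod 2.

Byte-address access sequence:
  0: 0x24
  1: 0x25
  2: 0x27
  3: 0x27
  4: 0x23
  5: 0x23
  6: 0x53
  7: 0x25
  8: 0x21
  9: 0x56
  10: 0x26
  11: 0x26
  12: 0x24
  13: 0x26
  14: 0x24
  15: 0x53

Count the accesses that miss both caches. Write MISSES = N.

MISSES = 2

  [0] addr=0x24 blk=4 s=0: MISS | VC []
  [1] addr=0x25 blk=4 s=0: L1-HIT | VC []
  [2] addr=0x27 blk=4 s=0: L1-HIT | VC []
  [3] addr=0x27 blk=4 s=0: L1-HIT | VC []
  [4] addr=0x23 blk=4 s=0: L1-HIT | VC []
  [5] addr=0x23 blk=4 s=0: L1-HIT | VC []
  [6] addr=0x53 blk=10 s=0: MISS | VC [4]
  [7] addr=0x25 blk=4 s=0: VC-HIT | VC [10]
  [8] addr=0x21 blk=4 s=0: L1-HIT | VC [10]
  [9] addr=0x56 blk=10 s=0: VC-HIT | VC [4]
  [10] addr=0x26 blk=4 s=0: VC-HIT | VC [10]
  [11] addr=0x26 blk=4 s=0: L1-HIT | VC [10]
  [12] addr=0x24 blk=4 s=0: L1-HIT | VC [10]
  [13] addr=0x26 blk=4 s=0: L1-HIT | VC [10]
  [14] addr=0x24 blk=4 s=0: L1-HIT | VC [10]
  [15] addr=0x53 blk=10 s=0: VC-HIT | VC [4]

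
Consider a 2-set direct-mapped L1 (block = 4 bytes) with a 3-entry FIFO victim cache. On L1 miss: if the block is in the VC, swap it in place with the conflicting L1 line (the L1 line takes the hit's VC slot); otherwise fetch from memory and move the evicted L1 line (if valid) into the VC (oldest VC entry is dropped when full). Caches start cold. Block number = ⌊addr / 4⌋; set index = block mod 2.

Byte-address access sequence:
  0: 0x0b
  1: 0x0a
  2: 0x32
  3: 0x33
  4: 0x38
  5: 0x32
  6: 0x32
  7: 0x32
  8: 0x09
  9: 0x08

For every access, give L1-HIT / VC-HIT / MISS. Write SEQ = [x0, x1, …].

0: 0xb (blk 2, set 0) → MISS  vc=[]
1: 0xa (blk 2, set 0) → L1-HIT  vc=[]
2: 0x32 (blk 12, set 0) → MISS  vc=[2]
3: 0x33 (blk 12, set 0) → L1-HIT  vc=[2]
4: 0x38 (blk 14, set 0) → MISS  vc=[2, 12]
5: 0x32 (blk 12, set 0) → VC-HIT  vc=[2, 14]
6: 0x32 (blk 12, set 0) → L1-HIT  vc=[2, 14]
7: 0x32 (blk 12, set 0) → L1-HIT  vc=[2, 14]
8: 0x9 (blk 2, set 0) → VC-HIT  vc=[12, 14]
9: 0x8 (blk 2, set 0) → L1-HIT  vc=[12, 14]

SEQ = [MISS, L1-HIT, MISS, L1-HIT, MISS, VC-HIT, L1-HIT, L1-HIT, VC-HIT, L1-HIT]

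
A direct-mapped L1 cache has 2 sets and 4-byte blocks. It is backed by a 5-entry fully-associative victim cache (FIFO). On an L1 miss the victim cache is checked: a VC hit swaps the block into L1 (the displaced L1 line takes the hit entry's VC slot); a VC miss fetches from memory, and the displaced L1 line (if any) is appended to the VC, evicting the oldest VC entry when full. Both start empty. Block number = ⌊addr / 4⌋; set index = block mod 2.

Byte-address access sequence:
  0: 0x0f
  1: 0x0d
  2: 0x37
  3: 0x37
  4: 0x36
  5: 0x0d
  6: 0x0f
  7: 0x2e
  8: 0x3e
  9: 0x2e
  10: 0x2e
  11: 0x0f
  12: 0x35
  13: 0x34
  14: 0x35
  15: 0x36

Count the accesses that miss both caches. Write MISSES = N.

  [0] addr=0xf blk=3 s=1: MISS | VC []
  [1] addr=0xd blk=3 s=1: L1-HIT | VC []
  [2] addr=0x37 blk=13 s=1: MISS | VC [3]
  [3] addr=0x37 blk=13 s=1: L1-HIT | VC [3]
  [4] addr=0x36 blk=13 s=1: L1-HIT | VC [3]
  [5] addr=0xd blk=3 s=1: VC-HIT | VC [13]
  [6] addr=0xf blk=3 s=1: L1-HIT | VC [13]
  [7] addr=0x2e blk=11 s=1: MISS | VC [13, 3]
  [8] addr=0x3e blk=15 s=1: MISS | VC [13, 3, 11]
  [9] addr=0x2e blk=11 s=1: VC-HIT | VC [13, 3, 15]
  [10] addr=0x2e blk=11 s=1: L1-HIT | VC [13, 3, 15]
  [11] addr=0xf blk=3 s=1: VC-HIT | VC [13, 11, 15]
  [12] addr=0x35 blk=13 s=1: VC-HIT | VC [3, 11, 15]
  [13] addr=0x34 blk=13 s=1: L1-HIT | VC [3, 11, 15]
  [14] addr=0x35 blk=13 s=1: L1-HIT | VC [3, 11, 15]
  [15] addr=0x36 blk=13 s=1: L1-HIT | VC [3, 11, 15]

MISSES = 4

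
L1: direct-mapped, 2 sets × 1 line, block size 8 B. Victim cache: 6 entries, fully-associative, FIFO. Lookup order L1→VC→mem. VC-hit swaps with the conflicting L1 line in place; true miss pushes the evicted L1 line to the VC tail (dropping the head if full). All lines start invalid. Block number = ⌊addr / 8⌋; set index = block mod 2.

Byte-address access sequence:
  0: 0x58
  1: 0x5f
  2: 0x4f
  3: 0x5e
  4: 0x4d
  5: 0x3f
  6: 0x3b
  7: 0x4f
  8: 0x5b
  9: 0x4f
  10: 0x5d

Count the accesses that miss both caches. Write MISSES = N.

  [0] addr=0x58 blk=11 s=1: MISS | VC []
  [1] addr=0x5f blk=11 s=1: L1-HIT | VC []
  [2] addr=0x4f blk=9 s=1: MISS | VC [11]
  [3] addr=0x5e blk=11 s=1: VC-HIT | VC [9]
  [4] addr=0x4d blk=9 s=1: VC-HIT | VC [11]
  [5] addr=0x3f blk=7 s=1: MISS | VC [11, 9]
  [6] addr=0x3b blk=7 s=1: L1-HIT | VC [11, 9]
  [7] addr=0x4f blk=9 s=1: VC-HIT | VC [11, 7]
  [8] addr=0x5b blk=11 s=1: VC-HIT | VC [9, 7]
  [9] addr=0x4f blk=9 s=1: VC-HIT | VC [11, 7]
  [10] addr=0x5d blk=11 s=1: VC-HIT | VC [9, 7]

MISSES = 3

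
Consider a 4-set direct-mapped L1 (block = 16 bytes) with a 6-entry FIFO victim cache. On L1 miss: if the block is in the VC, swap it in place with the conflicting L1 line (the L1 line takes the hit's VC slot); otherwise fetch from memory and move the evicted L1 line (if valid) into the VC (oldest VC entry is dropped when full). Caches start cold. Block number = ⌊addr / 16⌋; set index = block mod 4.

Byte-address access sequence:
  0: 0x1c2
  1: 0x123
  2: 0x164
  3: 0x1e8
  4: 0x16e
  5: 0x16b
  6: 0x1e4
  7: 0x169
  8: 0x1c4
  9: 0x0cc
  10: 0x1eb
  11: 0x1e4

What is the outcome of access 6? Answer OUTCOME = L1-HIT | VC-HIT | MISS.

OUTCOME = VC-HIT

0: 0x1c2 (blk 28, set 0) → MISS  vc=[]
1: 0x123 (blk 18, set 2) → MISS  vc=[]
2: 0x164 (blk 22, set 2) → MISS  vc=[18]
3: 0x1e8 (blk 30, set 2) → MISS  vc=[18, 22]
4: 0x16e (blk 22, set 2) → VC-HIT  vc=[18, 30]
5: 0x16b (blk 22, set 2) → L1-HIT  vc=[18, 30]
6: 0x1e4 (blk 30, set 2) → VC-HIT  vc=[18, 22]
7: 0x169 (blk 22, set 2) → VC-HIT  vc=[18, 30]
8: 0x1c4 (blk 28, set 0) → L1-HIT  vc=[18, 30]
9: 0xcc (blk 12, set 0) → MISS  vc=[18, 30, 28]
10: 0x1eb (blk 30, set 2) → VC-HIT  vc=[18, 22, 28]
11: 0x1e4 (blk 30, set 2) → L1-HIT  vc=[18, 22, 28]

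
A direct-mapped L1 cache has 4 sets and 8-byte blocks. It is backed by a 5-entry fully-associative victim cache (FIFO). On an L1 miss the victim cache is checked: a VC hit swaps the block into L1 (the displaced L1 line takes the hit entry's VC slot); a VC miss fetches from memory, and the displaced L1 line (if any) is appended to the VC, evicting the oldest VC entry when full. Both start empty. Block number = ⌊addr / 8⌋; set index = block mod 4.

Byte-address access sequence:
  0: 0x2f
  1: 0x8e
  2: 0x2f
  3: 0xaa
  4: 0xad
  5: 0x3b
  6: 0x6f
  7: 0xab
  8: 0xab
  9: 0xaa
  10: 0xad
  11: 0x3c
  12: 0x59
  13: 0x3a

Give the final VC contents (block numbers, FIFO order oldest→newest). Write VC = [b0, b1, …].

VC = [17, 5, 13, 11]

  [0] addr=0x2f blk=5 s=1: MISS | VC []
  [1] addr=0x8e blk=17 s=1: MISS | VC [5]
  [2] addr=0x2f blk=5 s=1: VC-HIT | VC [17]
  [3] addr=0xaa blk=21 s=1: MISS | VC [17, 5]
  [4] addr=0xad blk=21 s=1: L1-HIT | VC [17, 5]
  [5] addr=0x3b blk=7 s=3: MISS | VC [17, 5]
  [6] addr=0x6f blk=13 s=1: MISS | VC [17, 5, 21]
  [7] addr=0xab blk=21 s=1: VC-HIT | VC [17, 5, 13]
  [8] addr=0xab blk=21 s=1: L1-HIT | VC [17, 5, 13]
  [9] addr=0xaa blk=21 s=1: L1-HIT | VC [17, 5, 13]
  [10] addr=0xad blk=21 s=1: L1-HIT | VC [17, 5, 13]
  [11] addr=0x3c blk=7 s=3: L1-HIT | VC [17, 5, 13]
  [12] addr=0x59 blk=11 s=3: MISS | VC [17, 5, 13, 7]
  [13] addr=0x3a blk=7 s=3: VC-HIT | VC [17, 5, 13, 11]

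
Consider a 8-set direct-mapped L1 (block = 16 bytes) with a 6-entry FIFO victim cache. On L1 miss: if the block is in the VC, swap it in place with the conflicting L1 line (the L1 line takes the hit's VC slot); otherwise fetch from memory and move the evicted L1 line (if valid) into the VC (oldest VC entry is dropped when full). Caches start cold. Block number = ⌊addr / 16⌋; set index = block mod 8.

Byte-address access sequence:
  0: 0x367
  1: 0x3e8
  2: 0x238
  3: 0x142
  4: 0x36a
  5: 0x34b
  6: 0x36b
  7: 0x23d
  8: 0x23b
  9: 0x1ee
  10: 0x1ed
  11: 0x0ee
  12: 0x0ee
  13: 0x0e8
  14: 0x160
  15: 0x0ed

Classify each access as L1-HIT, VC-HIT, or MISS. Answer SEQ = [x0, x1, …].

SEQ = [MISS, MISS, MISS, MISS, VC-HIT, MISS, L1-HIT, L1-HIT, L1-HIT, MISS, L1-HIT, MISS, L1-HIT, L1-HIT, MISS, VC-HIT]

  [0] addr=0x367 blk=54 s=6: MISS | VC []
  [1] addr=0x3e8 blk=62 s=6: MISS | VC [54]
  [2] addr=0x238 blk=35 s=3: MISS | VC [54]
  [3] addr=0x142 blk=20 s=4: MISS | VC [54]
  [4] addr=0x36a blk=54 s=6: VC-HIT | VC [62]
  [5] addr=0x34b blk=52 s=4: MISS | VC [62, 20]
  [6] addr=0x36b blk=54 s=6: L1-HIT | VC [62, 20]
  [7] addr=0x23d blk=35 s=3: L1-HIT | VC [62, 20]
  [8] addr=0x23b blk=35 s=3: L1-HIT | VC [62, 20]
  [9] addr=0x1ee blk=30 s=6: MISS | VC [62, 20, 54]
  [10] addr=0x1ed blk=30 s=6: L1-HIT | VC [62, 20, 54]
  [11] addr=0xee blk=14 s=6: MISS | VC [62, 20, 54, 30]
  [12] addr=0xee blk=14 s=6: L1-HIT | VC [62, 20, 54, 30]
  [13] addr=0xe8 blk=14 s=6: L1-HIT | VC [62, 20, 54, 30]
  [14] addr=0x160 blk=22 s=6: MISS | VC [62, 20, 54, 30, 14]
  [15] addr=0xed blk=14 s=6: VC-HIT | VC [62, 20, 54, 30, 22]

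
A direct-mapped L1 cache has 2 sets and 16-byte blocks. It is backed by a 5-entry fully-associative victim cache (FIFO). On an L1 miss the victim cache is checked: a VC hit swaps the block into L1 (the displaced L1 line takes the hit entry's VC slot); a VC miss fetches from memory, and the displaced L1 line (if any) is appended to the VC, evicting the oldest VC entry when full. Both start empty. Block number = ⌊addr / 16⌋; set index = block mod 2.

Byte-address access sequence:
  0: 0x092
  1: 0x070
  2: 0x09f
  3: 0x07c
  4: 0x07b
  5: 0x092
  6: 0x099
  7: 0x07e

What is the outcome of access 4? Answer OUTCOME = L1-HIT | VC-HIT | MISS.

OUTCOME = L1-HIT

  [0] addr=0x92 blk=9 s=1: MISS | VC []
  [1] addr=0x70 blk=7 s=1: MISS | VC [9]
  [2] addr=0x9f blk=9 s=1: VC-HIT | VC [7]
  [3] addr=0x7c blk=7 s=1: VC-HIT | VC [9]
  [4] addr=0x7b blk=7 s=1: L1-HIT | VC [9]
  [5] addr=0x92 blk=9 s=1: VC-HIT | VC [7]
  [6] addr=0x99 blk=9 s=1: L1-HIT | VC [7]
  [7] addr=0x7e blk=7 s=1: VC-HIT | VC [9]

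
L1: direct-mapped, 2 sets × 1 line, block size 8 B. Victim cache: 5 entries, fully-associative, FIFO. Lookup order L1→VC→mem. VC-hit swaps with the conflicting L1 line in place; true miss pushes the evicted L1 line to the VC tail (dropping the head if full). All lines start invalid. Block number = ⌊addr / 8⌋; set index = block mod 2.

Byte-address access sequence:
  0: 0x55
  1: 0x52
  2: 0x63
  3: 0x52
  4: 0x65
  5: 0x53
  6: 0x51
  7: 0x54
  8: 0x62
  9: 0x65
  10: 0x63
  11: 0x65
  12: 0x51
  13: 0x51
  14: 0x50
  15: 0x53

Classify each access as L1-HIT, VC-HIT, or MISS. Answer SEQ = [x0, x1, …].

SEQ = [MISS, L1-HIT, MISS, VC-HIT, VC-HIT, VC-HIT, L1-HIT, L1-HIT, VC-HIT, L1-HIT, L1-HIT, L1-HIT, VC-HIT, L1-HIT, L1-HIT, L1-HIT]

  [0] addr=0x55 blk=10 s=0: MISS | VC []
  [1] addr=0x52 blk=10 s=0: L1-HIT | VC []
  [2] addr=0x63 blk=12 s=0: MISS | VC [10]
  [3] addr=0x52 blk=10 s=0: VC-HIT | VC [12]
  [4] addr=0x65 blk=12 s=0: VC-HIT | VC [10]
  [5] addr=0x53 blk=10 s=0: VC-HIT | VC [12]
  [6] addr=0x51 blk=10 s=0: L1-HIT | VC [12]
  [7] addr=0x54 blk=10 s=0: L1-HIT | VC [12]
  [8] addr=0x62 blk=12 s=0: VC-HIT | VC [10]
  [9] addr=0x65 blk=12 s=0: L1-HIT | VC [10]
  [10] addr=0x63 blk=12 s=0: L1-HIT | VC [10]
  [11] addr=0x65 blk=12 s=0: L1-HIT | VC [10]
  [12] addr=0x51 blk=10 s=0: VC-HIT | VC [12]
  [13] addr=0x51 blk=10 s=0: L1-HIT | VC [12]
  [14] addr=0x50 blk=10 s=0: L1-HIT | VC [12]
  [15] addr=0x53 blk=10 s=0: L1-HIT | VC [12]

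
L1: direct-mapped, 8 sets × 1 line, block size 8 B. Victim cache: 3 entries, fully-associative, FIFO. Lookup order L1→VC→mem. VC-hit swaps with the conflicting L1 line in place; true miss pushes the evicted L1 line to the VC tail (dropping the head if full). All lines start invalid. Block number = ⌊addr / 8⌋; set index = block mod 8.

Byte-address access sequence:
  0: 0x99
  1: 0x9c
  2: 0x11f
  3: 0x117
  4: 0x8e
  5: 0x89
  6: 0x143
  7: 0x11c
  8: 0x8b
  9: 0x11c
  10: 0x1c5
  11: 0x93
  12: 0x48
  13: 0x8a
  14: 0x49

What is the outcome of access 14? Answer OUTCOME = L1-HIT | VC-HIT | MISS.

#0 0x99→b19/s3 MISS; vc=[]
#1 0x9c→b19/s3 L1-HIT; vc=[]
#2 0x11f→b35/s3 MISS; vc=[19]
#3 0x117→b34/s2 MISS; vc=[19]
#4 0x8e→b17/s1 MISS; vc=[19]
#5 0x89→b17/s1 L1-HIT; vc=[19]
#6 0x143→b40/s0 MISS; vc=[19]
#7 0x11c→b35/s3 L1-HIT; vc=[19]
#8 0x8b→b17/s1 L1-HIT; vc=[19]
#9 0x11c→b35/s3 L1-HIT; vc=[19]
#10 0x1c5→b56/s0 MISS; vc=[19,40]
#11 0x93→b18/s2 MISS; vc=[19,40,34]
#12 0x48→b9/s1 MISS; vc=[40,34,17]
#13 0x8a→b17/s1 VC-HIT; vc=[40,34,9]
#14 0x49→b9/s1 VC-HIT; vc=[40,34,17]

OUTCOME = VC-HIT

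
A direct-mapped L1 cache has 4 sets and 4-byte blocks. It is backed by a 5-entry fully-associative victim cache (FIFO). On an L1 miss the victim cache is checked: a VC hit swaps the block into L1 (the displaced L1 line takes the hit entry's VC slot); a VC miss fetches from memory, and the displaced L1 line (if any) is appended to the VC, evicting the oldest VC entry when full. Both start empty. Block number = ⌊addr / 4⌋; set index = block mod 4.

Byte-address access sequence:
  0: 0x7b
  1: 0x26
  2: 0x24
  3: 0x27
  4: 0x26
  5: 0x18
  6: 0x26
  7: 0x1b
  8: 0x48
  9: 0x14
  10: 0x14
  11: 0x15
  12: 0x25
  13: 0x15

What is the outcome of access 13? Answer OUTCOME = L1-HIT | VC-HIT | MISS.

OUTCOME = VC-HIT

  [0] addr=0x7b blk=30 s=2: MISS | VC []
  [1] addr=0x26 blk=9 s=1: MISS | VC []
  [2] addr=0x24 blk=9 s=1: L1-HIT | VC []
  [3] addr=0x27 blk=9 s=1: L1-HIT | VC []
  [4] addr=0x26 blk=9 s=1: L1-HIT | VC []
  [5] addr=0x18 blk=6 s=2: MISS | VC [30]
  [6] addr=0x26 blk=9 s=1: L1-HIT | VC [30]
  [7] addr=0x1b blk=6 s=2: L1-HIT | VC [30]
  [8] addr=0x48 blk=18 s=2: MISS | VC [30, 6]
  [9] addr=0x14 blk=5 s=1: MISS | VC [30, 6, 9]
  [10] addr=0x14 blk=5 s=1: L1-HIT | VC [30, 6, 9]
  [11] addr=0x15 blk=5 s=1: L1-HIT | VC [30, 6, 9]
  [12] addr=0x25 blk=9 s=1: VC-HIT | VC [30, 6, 5]
  [13] addr=0x15 blk=5 s=1: VC-HIT | VC [30, 6, 9]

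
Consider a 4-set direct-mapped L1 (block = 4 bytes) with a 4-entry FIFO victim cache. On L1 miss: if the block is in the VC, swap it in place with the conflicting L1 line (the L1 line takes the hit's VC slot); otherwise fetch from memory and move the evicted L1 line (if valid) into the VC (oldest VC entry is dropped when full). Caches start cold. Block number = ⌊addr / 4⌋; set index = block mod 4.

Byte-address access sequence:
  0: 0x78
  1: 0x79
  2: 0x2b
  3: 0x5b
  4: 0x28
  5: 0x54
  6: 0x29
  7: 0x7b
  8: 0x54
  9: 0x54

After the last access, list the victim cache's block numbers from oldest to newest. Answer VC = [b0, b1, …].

0: 0x78 (blk 30, set 2) → MISS  vc=[]
1: 0x79 (blk 30, set 2) → L1-HIT  vc=[]
2: 0x2b (blk 10, set 2) → MISS  vc=[30]
3: 0x5b (blk 22, set 2) → MISS  vc=[30, 10]
4: 0x28 (blk 10, set 2) → VC-HIT  vc=[30, 22]
5: 0x54 (blk 21, set 1) → MISS  vc=[30, 22]
6: 0x29 (blk 10, set 2) → L1-HIT  vc=[30, 22]
7: 0x7b (blk 30, set 2) → VC-HIT  vc=[10, 22]
8: 0x54 (blk 21, set 1) → L1-HIT  vc=[10, 22]
9: 0x54 (blk 21, set 1) → L1-HIT  vc=[10, 22]

VC = [10, 22]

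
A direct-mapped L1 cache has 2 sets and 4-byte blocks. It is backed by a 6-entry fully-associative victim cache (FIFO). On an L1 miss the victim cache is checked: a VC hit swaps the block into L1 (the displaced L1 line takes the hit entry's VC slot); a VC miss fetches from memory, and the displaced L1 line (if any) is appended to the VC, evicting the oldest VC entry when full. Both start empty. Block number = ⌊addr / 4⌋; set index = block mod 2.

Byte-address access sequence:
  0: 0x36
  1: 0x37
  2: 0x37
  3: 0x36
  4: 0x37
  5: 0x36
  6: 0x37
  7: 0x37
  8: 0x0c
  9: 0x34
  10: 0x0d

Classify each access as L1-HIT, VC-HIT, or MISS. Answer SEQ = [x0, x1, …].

  [0] addr=0x36 blk=13 s=1: MISS | VC []
  [1] addr=0x37 blk=13 s=1: L1-HIT | VC []
  [2] addr=0x37 blk=13 s=1: L1-HIT | VC []
  [3] addr=0x36 blk=13 s=1: L1-HIT | VC []
  [4] addr=0x37 blk=13 s=1: L1-HIT | VC []
  [5] addr=0x36 blk=13 s=1: L1-HIT | VC []
  [6] addr=0x37 blk=13 s=1: L1-HIT | VC []
  [7] addr=0x37 blk=13 s=1: L1-HIT | VC []
  [8] addr=0xc blk=3 s=1: MISS | VC [13]
  [9] addr=0x34 blk=13 s=1: VC-HIT | VC [3]
  [10] addr=0xd blk=3 s=1: VC-HIT | VC [13]

SEQ = [MISS, L1-HIT, L1-HIT, L1-HIT, L1-HIT, L1-HIT, L1-HIT, L1-HIT, MISS, VC-HIT, VC-HIT]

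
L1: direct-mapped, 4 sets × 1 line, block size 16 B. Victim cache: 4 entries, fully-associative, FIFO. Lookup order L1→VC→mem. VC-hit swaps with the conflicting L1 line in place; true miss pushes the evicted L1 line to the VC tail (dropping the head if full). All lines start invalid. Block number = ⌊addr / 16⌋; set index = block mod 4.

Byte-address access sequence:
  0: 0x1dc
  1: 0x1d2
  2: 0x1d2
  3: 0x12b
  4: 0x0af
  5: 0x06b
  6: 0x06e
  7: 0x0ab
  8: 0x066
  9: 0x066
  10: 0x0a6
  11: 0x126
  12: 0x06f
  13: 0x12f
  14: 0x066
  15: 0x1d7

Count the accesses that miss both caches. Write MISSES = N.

  [0] addr=0x1dc blk=29 s=1: MISS | VC []
  [1] addr=0x1d2 blk=29 s=1: L1-HIT | VC []
  [2] addr=0x1d2 blk=29 s=1: L1-HIT | VC []
  [3] addr=0x12b blk=18 s=2: MISS | VC []
  [4] addr=0xaf blk=10 s=2: MISS | VC [18]
  [5] addr=0x6b blk=6 s=2: MISS | VC [18, 10]
  [6] addr=0x6e blk=6 s=2: L1-HIT | VC [18, 10]
  [7] addr=0xab blk=10 s=2: VC-HIT | VC [18, 6]
  [8] addr=0x66 blk=6 s=2: VC-HIT | VC [18, 10]
  [9] addr=0x66 blk=6 s=2: L1-HIT | VC [18, 10]
  [10] addr=0xa6 blk=10 s=2: VC-HIT | VC [18, 6]
  [11] addr=0x126 blk=18 s=2: VC-HIT | VC [10, 6]
  [12] addr=0x6f blk=6 s=2: VC-HIT | VC [10, 18]
  [13] addr=0x12f blk=18 s=2: VC-HIT | VC [10, 6]
  [14] addr=0x66 blk=6 s=2: VC-HIT | VC [10, 18]
  [15] addr=0x1d7 blk=29 s=1: L1-HIT | VC [10, 18]

MISSES = 4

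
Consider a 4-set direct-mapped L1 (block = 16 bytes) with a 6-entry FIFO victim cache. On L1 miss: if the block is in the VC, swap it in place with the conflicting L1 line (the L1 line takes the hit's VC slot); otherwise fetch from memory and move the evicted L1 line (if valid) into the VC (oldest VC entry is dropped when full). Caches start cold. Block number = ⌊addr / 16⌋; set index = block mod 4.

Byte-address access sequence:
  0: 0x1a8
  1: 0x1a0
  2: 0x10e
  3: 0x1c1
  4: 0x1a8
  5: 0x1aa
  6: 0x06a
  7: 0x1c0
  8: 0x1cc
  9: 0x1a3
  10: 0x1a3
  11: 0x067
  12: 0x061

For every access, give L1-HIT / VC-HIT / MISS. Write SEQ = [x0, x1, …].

#0 0x1a8→b26/s2 MISS; vc=[]
#1 0x1a0→b26/s2 L1-HIT; vc=[]
#2 0x10e→b16/s0 MISS; vc=[]
#3 0x1c1→b28/s0 MISS; vc=[16]
#4 0x1a8→b26/s2 L1-HIT; vc=[16]
#5 0x1aa→b26/s2 L1-HIT; vc=[16]
#6 0x6a→b6/s2 MISS; vc=[16,26]
#7 0x1c0→b28/s0 L1-HIT; vc=[16,26]
#8 0x1cc→b28/s0 L1-HIT; vc=[16,26]
#9 0x1a3→b26/s2 VC-HIT; vc=[16,6]
#10 0x1a3→b26/s2 L1-HIT; vc=[16,6]
#11 0x67→b6/s2 VC-HIT; vc=[16,26]
#12 0x61→b6/s2 L1-HIT; vc=[16,26]

SEQ = [MISS, L1-HIT, MISS, MISS, L1-HIT, L1-HIT, MISS, L1-HIT, L1-HIT, VC-HIT, L1-HIT, VC-HIT, L1-HIT]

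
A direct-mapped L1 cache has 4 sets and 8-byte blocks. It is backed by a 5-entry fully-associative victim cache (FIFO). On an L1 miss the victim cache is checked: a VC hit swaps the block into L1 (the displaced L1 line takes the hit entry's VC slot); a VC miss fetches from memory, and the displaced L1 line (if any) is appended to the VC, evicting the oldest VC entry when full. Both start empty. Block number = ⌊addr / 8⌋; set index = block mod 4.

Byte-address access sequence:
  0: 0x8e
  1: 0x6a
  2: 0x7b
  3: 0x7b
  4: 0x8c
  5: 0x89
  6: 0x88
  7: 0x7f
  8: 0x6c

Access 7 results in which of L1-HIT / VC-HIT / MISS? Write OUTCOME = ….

OUTCOME = L1-HIT

0: 0x8e (blk 17, set 1) → MISS  vc=[]
1: 0x6a (blk 13, set 1) → MISS  vc=[17]
2: 0x7b (blk 15, set 3) → MISS  vc=[17]
3: 0x7b (blk 15, set 3) → L1-HIT  vc=[17]
4: 0x8c (blk 17, set 1) → VC-HIT  vc=[13]
5: 0x89 (blk 17, set 1) → L1-HIT  vc=[13]
6: 0x88 (blk 17, set 1) → L1-HIT  vc=[13]
7: 0x7f (blk 15, set 3) → L1-HIT  vc=[13]
8: 0x6c (blk 13, set 1) → VC-HIT  vc=[17]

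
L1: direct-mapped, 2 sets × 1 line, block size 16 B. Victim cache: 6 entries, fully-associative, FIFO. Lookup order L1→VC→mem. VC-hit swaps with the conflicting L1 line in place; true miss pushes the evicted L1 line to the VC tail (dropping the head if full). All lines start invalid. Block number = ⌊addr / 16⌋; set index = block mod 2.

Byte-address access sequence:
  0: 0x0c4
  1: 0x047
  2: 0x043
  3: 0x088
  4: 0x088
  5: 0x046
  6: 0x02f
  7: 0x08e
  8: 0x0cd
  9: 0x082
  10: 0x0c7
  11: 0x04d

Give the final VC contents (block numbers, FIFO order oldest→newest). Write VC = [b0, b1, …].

0: 0xc4 (blk 12, set 0) → MISS  vc=[]
1: 0x47 (blk 4, set 0) → MISS  vc=[12]
2: 0x43 (blk 4, set 0) → L1-HIT  vc=[12]
3: 0x88 (blk 8, set 0) → MISS  vc=[12, 4]
4: 0x88 (blk 8, set 0) → L1-HIT  vc=[12, 4]
5: 0x46 (blk 4, set 0) → VC-HIT  vc=[12, 8]
6: 0x2f (blk 2, set 0) → MISS  vc=[12, 8, 4]
7: 0x8e (blk 8, set 0) → VC-HIT  vc=[12, 2, 4]
8: 0xcd (blk 12, set 0) → VC-HIT  vc=[8, 2, 4]
9: 0x82 (blk 8, set 0) → VC-HIT  vc=[12, 2, 4]
10: 0xc7 (blk 12, set 0) → VC-HIT  vc=[8, 2, 4]
11: 0x4d (blk 4, set 0) → VC-HIT  vc=[8, 2, 12]

VC = [8, 2, 12]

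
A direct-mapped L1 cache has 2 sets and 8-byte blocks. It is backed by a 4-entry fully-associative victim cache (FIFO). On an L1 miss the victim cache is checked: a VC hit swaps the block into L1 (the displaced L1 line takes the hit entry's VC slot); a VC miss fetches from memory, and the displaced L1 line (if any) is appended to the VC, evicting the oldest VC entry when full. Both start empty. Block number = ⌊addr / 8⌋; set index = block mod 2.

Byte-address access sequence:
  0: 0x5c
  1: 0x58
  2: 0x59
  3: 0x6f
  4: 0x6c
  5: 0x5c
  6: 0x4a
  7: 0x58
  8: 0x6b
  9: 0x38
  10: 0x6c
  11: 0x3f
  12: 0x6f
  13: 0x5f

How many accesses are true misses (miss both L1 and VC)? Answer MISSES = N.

  [0] addr=0x5c blk=11 s=1: MISS | VC []
  [1] addr=0x58 blk=11 s=1: L1-HIT | VC []
  [2] addr=0x59 blk=11 s=1: L1-HIT | VC []
  [3] addr=0x6f blk=13 s=1: MISS | VC [11]
  [4] addr=0x6c blk=13 s=1: L1-HIT | VC [11]
  [5] addr=0x5c blk=11 s=1: VC-HIT | VC [13]
  [6] addr=0x4a blk=9 s=1: MISS | VC [13, 11]
  [7] addr=0x58 blk=11 s=1: VC-HIT | VC [13, 9]
  [8] addr=0x6b blk=13 s=1: VC-HIT | VC [11, 9]
  [9] addr=0x38 blk=7 s=1: MISS | VC [11, 9, 13]
  [10] addr=0x6c blk=13 s=1: VC-HIT | VC [11, 9, 7]
  [11] addr=0x3f blk=7 s=1: VC-HIT | VC [11, 9, 13]
  [12] addr=0x6f blk=13 s=1: VC-HIT | VC [11, 9, 7]
  [13] addr=0x5f blk=11 s=1: VC-HIT | VC [13, 9, 7]

MISSES = 4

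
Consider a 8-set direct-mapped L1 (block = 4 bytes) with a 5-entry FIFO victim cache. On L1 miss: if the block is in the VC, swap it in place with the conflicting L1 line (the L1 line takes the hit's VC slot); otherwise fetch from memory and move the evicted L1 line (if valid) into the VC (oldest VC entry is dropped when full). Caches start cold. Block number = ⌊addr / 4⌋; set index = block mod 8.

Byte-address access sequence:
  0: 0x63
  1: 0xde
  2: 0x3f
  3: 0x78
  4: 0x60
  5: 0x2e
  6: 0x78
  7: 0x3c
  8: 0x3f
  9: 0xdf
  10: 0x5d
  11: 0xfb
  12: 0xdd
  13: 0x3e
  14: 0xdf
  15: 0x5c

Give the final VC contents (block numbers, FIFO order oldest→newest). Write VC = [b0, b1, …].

VC = [15, 55, 30]

#0 0x63→b24/s0 MISS; vc=[]
#1 0xde→b55/s7 MISS; vc=[]
#2 0x3f→b15/s7 MISS; vc=[55]
#3 0x78→b30/s6 MISS; vc=[55]
#4 0x60→b24/s0 L1-HIT; vc=[55]
#5 0x2e→b11/s3 MISS; vc=[55]
#6 0x78→b30/s6 L1-HIT; vc=[55]
#7 0x3c→b15/s7 L1-HIT; vc=[55]
#8 0x3f→b15/s7 L1-HIT; vc=[55]
#9 0xdf→b55/s7 VC-HIT; vc=[15]
#10 0x5d→b23/s7 MISS; vc=[15,55]
#11 0xfb→b62/s6 MISS; vc=[15,55,30]
#12 0xdd→b55/s7 VC-HIT; vc=[15,23,30]
#13 0x3e→b15/s7 VC-HIT; vc=[55,23,30]
#14 0xdf→b55/s7 VC-HIT; vc=[15,23,30]
#15 0x5c→b23/s7 VC-HIT; vc=[15,55,30]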